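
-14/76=-7/38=-0.18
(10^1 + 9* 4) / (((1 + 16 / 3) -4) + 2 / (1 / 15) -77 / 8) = 1104 / 545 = 2.03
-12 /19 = -0.63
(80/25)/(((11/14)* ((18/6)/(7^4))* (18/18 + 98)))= 537824/16335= 32.92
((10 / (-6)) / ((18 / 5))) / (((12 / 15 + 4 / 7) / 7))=-6125 / 2592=-2.36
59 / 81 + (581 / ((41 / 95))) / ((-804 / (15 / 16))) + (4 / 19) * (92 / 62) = -4436745035 / 8387623872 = -0.53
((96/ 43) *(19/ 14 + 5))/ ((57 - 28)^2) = 4272/ 253141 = 0.02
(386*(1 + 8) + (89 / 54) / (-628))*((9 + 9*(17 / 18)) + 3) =4830218159 / 67824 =71216.95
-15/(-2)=15/2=7.50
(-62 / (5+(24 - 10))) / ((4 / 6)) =-93 / 19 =-4.89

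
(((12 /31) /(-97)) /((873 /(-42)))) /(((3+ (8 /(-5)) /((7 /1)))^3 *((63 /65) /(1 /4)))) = 5573750 /2395867931703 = 0.00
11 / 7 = 1.57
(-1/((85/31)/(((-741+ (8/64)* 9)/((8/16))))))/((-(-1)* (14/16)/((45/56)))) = 1651401/3332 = 495.62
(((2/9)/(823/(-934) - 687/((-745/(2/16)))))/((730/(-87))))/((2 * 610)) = 4035814/142387636245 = 0.00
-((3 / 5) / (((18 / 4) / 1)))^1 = -2 / 15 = -0.13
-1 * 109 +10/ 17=-1843/ 17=-108.41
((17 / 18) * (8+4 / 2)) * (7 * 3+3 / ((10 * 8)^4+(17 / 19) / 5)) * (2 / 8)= 385877336365 / 7782400034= 49.58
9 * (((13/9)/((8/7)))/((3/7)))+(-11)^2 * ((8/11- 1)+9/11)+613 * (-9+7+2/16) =-6341/6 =-1056.83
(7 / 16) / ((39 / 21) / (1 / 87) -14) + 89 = 1471041 / 16528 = 89.00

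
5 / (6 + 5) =0.45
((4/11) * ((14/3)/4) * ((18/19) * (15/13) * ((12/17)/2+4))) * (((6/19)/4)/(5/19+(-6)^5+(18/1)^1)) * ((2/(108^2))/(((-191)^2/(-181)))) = 234395/13411819453889142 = 0.00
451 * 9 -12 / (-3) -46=4017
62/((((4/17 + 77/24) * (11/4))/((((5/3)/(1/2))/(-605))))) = -67456/1870055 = -0.04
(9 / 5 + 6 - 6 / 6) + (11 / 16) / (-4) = 2121 / 320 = 6.63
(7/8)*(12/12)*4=3.50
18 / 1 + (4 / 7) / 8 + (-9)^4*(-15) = -1377557 / 14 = -98396.93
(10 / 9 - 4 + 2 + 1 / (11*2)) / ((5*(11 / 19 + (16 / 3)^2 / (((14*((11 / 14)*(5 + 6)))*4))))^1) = -0.26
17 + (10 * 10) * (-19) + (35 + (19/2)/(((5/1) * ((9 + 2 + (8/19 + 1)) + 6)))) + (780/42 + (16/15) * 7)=-1821.86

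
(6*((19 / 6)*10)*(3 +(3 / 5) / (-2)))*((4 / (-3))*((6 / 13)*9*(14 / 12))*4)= -172368 / 13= -13259.08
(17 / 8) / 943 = 17 / 7544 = 0.00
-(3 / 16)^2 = -9 / 256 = -0.04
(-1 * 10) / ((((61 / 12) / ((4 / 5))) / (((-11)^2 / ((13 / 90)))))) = -1045440 / 793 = -1318.34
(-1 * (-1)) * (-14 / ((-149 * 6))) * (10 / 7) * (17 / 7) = 170 / 3129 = 0.05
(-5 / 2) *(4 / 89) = -10 / 89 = -0.11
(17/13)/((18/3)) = 17/78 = 0.22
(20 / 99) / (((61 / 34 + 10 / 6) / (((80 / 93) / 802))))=27200 / 434426157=0.00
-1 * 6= -6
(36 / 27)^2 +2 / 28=233 / 126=1.85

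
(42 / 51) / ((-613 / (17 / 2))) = -7 / 613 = -0.01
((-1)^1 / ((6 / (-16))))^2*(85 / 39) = 5440 / 351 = 15.50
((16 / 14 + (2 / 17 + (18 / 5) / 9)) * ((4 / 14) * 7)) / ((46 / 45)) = 8892 / 2737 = 3.25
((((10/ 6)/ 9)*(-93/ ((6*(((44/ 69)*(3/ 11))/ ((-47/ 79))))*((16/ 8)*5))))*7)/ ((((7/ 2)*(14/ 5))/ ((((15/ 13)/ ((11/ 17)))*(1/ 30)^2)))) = 569687/ 409945536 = 0.00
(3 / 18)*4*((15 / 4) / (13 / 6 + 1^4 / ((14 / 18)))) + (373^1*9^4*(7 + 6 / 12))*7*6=22355656176 / 29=770884695.72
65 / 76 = 0.86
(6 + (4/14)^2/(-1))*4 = 1160/49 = 23.67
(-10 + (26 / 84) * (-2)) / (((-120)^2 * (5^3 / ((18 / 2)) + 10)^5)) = -0.00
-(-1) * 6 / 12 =1 / 2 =0.50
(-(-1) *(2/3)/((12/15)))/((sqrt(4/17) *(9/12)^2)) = 20 *sqrt(17)/27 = 3.05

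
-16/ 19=-0.84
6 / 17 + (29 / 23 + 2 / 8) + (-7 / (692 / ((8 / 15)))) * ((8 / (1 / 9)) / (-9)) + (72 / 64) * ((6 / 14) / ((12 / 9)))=515603453 / 227280480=2.27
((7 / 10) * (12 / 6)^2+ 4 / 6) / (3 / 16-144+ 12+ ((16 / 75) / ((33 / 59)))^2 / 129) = -43830072000 / 1666529404949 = -0.03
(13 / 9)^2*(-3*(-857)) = 144833 / 27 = 5364.19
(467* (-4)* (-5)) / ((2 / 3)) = 14010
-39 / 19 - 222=-4257 / 19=-224.05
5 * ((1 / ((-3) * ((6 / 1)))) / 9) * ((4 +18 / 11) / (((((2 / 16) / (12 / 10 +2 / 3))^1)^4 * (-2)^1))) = 39023280128 / 9021375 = 4325.65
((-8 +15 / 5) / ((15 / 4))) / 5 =-4 / 15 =-0.27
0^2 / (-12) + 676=676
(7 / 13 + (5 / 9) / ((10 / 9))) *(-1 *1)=-1.04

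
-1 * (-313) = 313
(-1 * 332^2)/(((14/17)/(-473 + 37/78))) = 17265735364/273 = 63244451.88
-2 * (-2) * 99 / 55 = 36 / 5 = 7.20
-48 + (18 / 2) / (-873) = -4657 / 97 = -48.01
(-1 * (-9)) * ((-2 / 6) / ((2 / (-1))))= 3 / 2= 1.50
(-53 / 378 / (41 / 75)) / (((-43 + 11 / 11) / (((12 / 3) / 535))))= 0.00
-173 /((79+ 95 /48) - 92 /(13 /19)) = 107952 /33373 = 3.23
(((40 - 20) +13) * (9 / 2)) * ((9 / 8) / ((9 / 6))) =891 / 8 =111.38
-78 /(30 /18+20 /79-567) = 9243 /66962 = 0.14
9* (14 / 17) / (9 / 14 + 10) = 1764 / 2533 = 0.70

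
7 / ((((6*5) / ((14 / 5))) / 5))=49 / 15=3.27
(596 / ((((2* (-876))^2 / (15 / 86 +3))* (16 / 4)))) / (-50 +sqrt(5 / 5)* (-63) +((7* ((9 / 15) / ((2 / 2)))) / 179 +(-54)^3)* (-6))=1733615 / 10627984543410816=0.00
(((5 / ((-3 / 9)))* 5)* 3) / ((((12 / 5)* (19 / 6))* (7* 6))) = -375 / 532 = -0.70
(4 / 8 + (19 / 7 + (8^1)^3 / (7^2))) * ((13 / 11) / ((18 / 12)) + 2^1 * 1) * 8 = 492752 / 1617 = 304.73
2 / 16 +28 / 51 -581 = -236773 / 408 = -580.33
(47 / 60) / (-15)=-47 / 900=-0.05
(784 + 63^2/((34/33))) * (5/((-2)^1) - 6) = -157633/4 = -39408.25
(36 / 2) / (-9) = -2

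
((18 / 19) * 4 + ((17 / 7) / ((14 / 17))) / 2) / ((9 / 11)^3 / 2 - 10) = -26091593 / 48209042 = -0.54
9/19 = 0.47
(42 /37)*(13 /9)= 182 /111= 1.64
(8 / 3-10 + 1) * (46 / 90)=-437 / 135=-3.24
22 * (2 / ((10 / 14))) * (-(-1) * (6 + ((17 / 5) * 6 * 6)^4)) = 43207229199288 / 3125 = 13826313343.77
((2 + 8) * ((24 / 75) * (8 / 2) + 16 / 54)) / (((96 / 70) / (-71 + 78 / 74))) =-2409428 / 2997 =-803.95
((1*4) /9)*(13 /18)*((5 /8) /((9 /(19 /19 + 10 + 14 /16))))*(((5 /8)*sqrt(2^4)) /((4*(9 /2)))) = 30875 /839808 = 0.04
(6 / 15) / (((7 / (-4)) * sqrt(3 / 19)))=-8 * sqrt(57) / 105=-0.58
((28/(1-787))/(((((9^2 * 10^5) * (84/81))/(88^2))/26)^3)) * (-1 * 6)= 15568478068/5289093017578125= 0.00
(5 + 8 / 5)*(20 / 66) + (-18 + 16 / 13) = -192 / 13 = -14.77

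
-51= -51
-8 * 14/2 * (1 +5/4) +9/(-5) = -639/5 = -127.80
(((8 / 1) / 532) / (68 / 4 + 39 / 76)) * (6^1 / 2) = 24 / 9317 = 0.00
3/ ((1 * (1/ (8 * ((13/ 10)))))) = 156/ 5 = 31.20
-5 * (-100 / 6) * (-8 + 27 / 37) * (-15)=336250 / 37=9087.84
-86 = -86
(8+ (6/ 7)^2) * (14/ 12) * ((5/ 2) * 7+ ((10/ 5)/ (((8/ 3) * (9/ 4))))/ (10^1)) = 56282/ 315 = 178.67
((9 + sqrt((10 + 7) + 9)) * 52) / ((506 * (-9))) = -0.16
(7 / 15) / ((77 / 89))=89 / 165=0.54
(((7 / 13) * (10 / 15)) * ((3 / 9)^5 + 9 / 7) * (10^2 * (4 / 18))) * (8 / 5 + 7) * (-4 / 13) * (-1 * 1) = 30189440 / 1108809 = 27.23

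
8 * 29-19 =213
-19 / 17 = -1.12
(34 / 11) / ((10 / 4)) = 68 / 55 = 1.24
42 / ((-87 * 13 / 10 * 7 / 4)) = -80 / 377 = -0.21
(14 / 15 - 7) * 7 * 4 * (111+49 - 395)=119756 / 3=39918.67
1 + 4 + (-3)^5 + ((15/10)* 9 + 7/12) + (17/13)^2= -450635/2028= -222.21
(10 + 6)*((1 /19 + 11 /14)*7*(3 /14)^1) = 2676 /133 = 20.12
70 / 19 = 3.68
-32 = -32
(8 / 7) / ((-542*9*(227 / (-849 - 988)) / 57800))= 424714400 / 3875571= 109.59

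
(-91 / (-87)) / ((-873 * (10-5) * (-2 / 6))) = 91 / 126585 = 0.00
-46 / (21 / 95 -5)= 2185 / 227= 9.63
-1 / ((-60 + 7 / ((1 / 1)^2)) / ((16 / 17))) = 16 / 901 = 0.02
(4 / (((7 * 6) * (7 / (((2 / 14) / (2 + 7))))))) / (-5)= -2 / 46305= -0.00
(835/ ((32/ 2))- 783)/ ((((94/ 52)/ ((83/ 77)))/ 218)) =-125020493/ 1316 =-95000.37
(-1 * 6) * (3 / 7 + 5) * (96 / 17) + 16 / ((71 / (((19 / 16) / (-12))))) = -18650837 / 101388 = -183.96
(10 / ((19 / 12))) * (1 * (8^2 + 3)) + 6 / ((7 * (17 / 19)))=958926 / 2261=424.12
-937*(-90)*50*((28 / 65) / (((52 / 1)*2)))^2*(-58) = -4195.68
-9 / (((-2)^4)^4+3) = -9 / 65539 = -0.00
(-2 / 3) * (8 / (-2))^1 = 8 / 3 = 2.67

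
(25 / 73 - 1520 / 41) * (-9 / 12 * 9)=2968245 / 11972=247.93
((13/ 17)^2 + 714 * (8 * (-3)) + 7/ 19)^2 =8852653735685764/ 30151081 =293609828.97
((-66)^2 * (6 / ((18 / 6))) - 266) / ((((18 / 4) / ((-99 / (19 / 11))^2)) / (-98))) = -218132510904 / 361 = -604245182.56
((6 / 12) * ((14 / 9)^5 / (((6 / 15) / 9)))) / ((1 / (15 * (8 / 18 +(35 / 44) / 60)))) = 304626875 / 433026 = 703.48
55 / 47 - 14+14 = 55 / 47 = 1.17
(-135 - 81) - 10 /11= -216.91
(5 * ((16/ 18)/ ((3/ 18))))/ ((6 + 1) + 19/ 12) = 320/ 103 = 3.11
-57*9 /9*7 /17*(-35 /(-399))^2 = -175 /969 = -0.18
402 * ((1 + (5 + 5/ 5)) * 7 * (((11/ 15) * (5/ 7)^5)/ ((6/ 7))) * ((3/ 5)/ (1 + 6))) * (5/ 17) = 460625/ 5831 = 79.00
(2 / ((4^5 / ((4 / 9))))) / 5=0.00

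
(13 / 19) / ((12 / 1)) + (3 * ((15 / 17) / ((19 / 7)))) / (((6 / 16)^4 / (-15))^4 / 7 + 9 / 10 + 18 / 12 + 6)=2313653939817453805487 / 13364713369199344157772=0.17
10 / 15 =0.67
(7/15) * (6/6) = 7/15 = 0.47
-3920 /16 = -245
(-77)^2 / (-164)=-5929 / 164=-36.15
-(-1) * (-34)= -34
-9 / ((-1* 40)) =9 / 40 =0.22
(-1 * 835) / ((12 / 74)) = -30895 / 6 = -5149.17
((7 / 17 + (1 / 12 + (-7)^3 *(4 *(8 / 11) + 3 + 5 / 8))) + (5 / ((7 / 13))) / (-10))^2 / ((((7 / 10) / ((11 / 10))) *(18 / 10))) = 4386808.78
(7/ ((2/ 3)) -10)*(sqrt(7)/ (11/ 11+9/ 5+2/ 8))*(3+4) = 70*sqrt(7)/ 61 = 3.04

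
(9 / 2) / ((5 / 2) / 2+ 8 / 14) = 42 / 17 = 2.47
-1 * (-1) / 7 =1 / 7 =0.14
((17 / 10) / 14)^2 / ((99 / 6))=289 / 323400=0.00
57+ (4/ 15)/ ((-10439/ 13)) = 686561/ 12045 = 57.00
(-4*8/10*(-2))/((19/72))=2304/95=24.25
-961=-961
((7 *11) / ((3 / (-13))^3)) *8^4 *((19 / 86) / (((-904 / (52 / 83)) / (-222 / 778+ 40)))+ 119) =-3053808042.64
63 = 63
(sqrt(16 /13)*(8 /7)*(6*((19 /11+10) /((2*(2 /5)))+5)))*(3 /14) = 62280*sqrt(13) /7007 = 32.05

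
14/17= 0.82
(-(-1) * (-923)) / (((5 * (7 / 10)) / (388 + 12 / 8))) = -719017 / 7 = -102716.71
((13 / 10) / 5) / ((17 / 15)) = 0.23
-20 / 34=-10 / 17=-0.59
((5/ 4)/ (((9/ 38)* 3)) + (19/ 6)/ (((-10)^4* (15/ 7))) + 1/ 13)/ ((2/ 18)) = 64455187/ 3900000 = 16.53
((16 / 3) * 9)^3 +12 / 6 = 110594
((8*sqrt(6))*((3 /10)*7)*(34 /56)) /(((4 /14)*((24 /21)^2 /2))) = 17493*sqrt(6) /320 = 133.90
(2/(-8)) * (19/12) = -19/48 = -0.40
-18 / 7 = -2.57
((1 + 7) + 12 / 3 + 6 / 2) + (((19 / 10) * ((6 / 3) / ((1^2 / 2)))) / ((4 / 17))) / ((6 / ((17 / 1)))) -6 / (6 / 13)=5611 / 60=93.52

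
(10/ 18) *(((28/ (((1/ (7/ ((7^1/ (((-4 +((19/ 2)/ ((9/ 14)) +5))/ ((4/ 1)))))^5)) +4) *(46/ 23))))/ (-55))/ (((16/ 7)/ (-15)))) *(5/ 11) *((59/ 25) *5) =26080135268705/ 34132948579488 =0.76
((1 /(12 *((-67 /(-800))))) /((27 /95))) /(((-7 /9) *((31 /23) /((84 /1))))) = -280.53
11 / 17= 0.65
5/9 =0.56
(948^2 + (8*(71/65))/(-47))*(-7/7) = -2745540152/3055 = -898703.81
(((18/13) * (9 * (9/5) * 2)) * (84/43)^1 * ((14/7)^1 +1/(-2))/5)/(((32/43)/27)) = 1240029/1300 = 953.87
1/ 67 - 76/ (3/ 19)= -96745/ 201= -481.32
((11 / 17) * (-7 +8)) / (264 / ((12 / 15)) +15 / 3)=11 / 5695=0.00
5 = 5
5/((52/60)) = 75/13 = 5.77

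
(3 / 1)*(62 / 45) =62 / 15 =4.13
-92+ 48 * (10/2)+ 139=287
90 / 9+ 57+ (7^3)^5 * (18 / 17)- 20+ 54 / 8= 341824428719551 / 68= 5026829834111.04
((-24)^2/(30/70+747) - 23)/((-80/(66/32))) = 79959/139520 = 0.57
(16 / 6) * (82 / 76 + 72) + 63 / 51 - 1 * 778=-563849 / 969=-581.89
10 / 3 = 3.33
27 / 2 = 13.50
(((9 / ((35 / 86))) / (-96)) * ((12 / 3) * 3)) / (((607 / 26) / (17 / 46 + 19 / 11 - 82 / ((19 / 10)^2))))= 18947646549 / 7761478340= 2.44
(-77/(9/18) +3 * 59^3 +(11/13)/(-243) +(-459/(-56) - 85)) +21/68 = 1852257504415/3007368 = 615906.50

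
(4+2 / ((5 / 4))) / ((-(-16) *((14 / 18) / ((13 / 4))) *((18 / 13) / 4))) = 169 / 40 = 4.22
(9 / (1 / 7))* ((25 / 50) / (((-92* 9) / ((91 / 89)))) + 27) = 27854939 / 16376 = 1700.96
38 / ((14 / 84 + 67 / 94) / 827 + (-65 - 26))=-4431066 / 10611113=-0.42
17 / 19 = 0.89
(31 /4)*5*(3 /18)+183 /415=6.90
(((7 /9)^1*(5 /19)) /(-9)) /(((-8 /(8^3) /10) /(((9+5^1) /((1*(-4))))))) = -78400 /1539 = -50.94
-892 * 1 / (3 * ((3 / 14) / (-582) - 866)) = 2422672 / 7056171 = 0.34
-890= -890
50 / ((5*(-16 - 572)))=-5 / 294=-0.02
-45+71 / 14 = -559 / 14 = -39.93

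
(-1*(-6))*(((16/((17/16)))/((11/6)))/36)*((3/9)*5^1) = 1280/561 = 2.28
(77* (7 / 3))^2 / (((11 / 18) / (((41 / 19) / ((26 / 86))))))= 93125186 / 247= 377025.04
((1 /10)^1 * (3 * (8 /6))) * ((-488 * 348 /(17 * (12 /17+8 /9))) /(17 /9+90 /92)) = -5186592 /5935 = -873.90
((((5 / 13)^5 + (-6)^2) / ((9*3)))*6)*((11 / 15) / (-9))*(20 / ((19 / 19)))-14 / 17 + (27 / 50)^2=-52042275486793 / 3834528457500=-13.57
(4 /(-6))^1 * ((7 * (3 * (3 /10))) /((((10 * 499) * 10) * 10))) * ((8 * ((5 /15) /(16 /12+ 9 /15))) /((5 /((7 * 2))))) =-294 /9044375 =-0.00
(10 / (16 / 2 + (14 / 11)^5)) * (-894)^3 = -630115312.79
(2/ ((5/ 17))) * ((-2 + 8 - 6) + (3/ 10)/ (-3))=-17/ 25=-0.68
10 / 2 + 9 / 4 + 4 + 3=57 / 4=14.25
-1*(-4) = 4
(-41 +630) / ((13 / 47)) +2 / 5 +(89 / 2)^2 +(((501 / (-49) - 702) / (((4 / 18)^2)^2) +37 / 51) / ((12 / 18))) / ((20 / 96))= -227267341501 / 108290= -2098691.86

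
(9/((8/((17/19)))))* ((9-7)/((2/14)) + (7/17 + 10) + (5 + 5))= 5265/152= 34.64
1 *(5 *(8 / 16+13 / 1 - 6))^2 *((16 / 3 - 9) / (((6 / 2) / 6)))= -20625 / 2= -10312.50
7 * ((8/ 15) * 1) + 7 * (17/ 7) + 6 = 401/ 15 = 26.73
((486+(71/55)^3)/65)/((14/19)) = 118700543/11646250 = 10.19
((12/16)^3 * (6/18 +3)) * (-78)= -1755/16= -109.69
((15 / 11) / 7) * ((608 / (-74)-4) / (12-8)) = -1695 / 2849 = -0.59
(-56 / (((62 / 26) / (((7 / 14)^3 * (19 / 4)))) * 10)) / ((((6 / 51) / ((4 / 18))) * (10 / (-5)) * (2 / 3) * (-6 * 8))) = -29393 / 714240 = -0.04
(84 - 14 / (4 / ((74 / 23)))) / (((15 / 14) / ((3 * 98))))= 2295356 / 115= 19959.62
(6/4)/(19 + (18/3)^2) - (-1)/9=137/990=0.14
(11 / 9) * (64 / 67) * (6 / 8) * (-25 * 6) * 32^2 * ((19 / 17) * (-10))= 1712128000 / 1139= 1503185.25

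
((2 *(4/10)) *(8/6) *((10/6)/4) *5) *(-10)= -200/9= -22.22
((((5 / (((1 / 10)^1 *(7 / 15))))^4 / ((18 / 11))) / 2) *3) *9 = 2610351562500 / 2401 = 1087193487.09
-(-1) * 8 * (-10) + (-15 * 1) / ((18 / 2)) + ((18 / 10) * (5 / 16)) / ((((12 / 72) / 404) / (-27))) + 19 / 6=-36893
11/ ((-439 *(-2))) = 11/ 878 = 0.01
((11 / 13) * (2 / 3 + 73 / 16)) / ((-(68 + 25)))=-2761 / 58032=-0.05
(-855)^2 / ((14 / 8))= 2924100 / 7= 417728.57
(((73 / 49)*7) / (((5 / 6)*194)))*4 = 876 / 3395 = 0.26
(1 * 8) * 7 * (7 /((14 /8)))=224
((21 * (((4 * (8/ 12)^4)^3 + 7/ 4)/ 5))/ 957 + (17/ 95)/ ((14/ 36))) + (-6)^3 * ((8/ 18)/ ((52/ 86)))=-928003353452423/ 5862336299820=-158.30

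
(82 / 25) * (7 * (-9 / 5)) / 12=-861 / 250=-3.44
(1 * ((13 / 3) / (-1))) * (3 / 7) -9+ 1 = -69 / 7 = -9.86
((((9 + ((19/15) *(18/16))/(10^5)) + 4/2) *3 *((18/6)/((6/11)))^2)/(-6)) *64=-5324006897/500000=-10648.01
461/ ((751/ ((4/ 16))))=0.15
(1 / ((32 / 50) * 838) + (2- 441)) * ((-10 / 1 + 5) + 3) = 5886087 / 6704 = 878.00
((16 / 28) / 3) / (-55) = -4 / 1155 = -0.00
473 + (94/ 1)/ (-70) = 16508/ 35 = 471.66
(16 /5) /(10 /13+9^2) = 208 /5315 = 0.04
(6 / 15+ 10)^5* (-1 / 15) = -380204032 / 46875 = -8111.02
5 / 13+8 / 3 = 119 / 39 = 3.05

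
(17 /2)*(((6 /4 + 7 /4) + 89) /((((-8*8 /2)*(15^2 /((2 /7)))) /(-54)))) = 18819 /11200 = 1.68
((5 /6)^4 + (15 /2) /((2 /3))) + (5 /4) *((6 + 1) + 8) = 39505 /1296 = 30.48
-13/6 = -2.17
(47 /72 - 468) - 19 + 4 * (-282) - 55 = -120193 /72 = -1669.35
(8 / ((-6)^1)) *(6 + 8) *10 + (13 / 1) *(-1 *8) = -872 / 3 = -290.67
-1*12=-12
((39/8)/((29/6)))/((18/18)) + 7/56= 263/232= 1.13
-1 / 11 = -0.09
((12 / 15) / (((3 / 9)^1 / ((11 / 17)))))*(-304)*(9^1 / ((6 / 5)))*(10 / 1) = -601920 / 17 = -35407.06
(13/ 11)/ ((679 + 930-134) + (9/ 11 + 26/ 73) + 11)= 949/ 1194201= 0.00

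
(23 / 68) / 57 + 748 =2899271 / 3876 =748.01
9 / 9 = 1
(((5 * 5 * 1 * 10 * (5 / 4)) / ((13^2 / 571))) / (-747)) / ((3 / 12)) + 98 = 11658064 / 126243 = 92.35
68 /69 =0.99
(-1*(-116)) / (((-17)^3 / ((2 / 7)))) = -232 / 34391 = -0.01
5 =5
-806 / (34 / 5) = -2015 / 17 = -118.53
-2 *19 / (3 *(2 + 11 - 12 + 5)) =-19 / 9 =-2.11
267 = 267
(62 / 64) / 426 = 31 / 13632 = 0.00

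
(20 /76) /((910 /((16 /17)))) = 8 /29393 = 0.00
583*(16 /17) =548.71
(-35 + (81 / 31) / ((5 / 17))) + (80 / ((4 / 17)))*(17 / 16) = 207783 / 620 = 335.13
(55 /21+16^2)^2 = 29495761 /441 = 66883.81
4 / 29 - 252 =-7304 / 29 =-251.86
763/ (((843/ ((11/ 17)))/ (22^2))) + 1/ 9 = 283.57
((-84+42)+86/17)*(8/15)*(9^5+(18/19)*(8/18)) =-5636621536/4845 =-1163389.38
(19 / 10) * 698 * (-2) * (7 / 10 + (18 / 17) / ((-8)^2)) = -12923819 / 6800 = -1900.56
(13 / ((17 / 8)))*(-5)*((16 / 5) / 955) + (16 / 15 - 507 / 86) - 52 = -47692727 / 837726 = -56.93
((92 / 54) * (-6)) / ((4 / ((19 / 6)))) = -437 / 54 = -8.09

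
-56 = -56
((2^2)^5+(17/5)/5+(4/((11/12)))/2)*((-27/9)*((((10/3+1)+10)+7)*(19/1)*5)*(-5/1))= 343382592/11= 31216599.27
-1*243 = -243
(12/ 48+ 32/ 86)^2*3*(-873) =-29984931/ 29584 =-1013.55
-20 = -20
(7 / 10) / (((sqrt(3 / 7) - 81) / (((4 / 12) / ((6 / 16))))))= -147 / 19135 - 7 * sqrt(21) / 516645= -0.01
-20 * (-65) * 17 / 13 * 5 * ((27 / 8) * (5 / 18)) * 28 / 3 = 74375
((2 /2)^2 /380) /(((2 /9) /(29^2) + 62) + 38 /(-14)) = 52983 /1193636620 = 0.00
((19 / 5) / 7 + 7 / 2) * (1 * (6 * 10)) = 1698 / 7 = 242.57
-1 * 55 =-55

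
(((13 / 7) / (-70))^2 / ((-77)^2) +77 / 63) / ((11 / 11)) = 15659083421 / 12811976100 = 1.22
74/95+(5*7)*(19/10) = 12783/190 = 67.28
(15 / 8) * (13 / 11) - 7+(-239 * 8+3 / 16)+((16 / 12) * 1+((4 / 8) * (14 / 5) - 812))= -7196279 / 2640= -2725.86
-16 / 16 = -1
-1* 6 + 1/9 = -53/9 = -5.89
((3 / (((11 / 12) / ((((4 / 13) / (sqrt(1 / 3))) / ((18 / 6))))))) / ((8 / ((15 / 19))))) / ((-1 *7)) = -90 *sqrt(3) / 19019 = -0.01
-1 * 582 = -582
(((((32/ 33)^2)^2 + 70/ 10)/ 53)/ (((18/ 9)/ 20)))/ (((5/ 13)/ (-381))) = -30873775946/ 20951271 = -1473.60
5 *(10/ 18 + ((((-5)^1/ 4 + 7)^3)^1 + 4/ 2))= 554875/ 576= 963.32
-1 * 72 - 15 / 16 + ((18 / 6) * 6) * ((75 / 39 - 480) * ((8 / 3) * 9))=-206602.17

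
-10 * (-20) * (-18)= -3600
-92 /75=-1.23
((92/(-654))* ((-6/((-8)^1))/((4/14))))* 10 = -805/218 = -3.69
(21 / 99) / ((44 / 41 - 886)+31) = -287 / 1155363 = -0.00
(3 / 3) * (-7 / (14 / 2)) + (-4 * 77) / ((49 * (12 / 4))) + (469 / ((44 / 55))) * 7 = 344455 / 84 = 4100.65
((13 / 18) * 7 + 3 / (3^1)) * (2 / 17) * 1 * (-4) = -436 / 153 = -2.85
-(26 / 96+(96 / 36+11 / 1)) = -223 / 16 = -13.94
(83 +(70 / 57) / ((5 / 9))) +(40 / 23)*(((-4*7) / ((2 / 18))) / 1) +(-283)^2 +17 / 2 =69696649 / 874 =79744.45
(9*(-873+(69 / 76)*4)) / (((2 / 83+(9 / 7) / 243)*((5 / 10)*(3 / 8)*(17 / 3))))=-37312972704 / 148903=-250585.77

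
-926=-926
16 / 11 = 1.45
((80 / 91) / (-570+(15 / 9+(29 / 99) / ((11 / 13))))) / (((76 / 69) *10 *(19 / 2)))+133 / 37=3.59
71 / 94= 0.76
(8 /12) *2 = 4 /3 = 1.33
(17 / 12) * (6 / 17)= 1 / 2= 0.50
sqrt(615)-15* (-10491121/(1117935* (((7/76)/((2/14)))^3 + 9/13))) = sqrt(615) + 4605350332096/31418106993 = 171.38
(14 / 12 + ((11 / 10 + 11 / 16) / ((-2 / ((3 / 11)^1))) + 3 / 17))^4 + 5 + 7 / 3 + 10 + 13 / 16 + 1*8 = 122398111970303281 / 4433642127360000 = 27.61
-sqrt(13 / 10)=-sqrt(130) / 10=-1.14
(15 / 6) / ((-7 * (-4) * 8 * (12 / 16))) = 5 / 336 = 0.01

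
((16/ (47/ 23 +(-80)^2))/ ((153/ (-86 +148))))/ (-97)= -22816/ 2185292727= -0.00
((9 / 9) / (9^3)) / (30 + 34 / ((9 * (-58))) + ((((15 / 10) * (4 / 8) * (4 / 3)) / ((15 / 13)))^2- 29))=725 / 891081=0.00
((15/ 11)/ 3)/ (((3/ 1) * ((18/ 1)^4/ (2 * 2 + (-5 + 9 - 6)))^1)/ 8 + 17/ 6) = 6/ 259853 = 0.00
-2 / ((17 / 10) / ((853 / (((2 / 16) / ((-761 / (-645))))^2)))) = -126461494528 / 1414485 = -89404.62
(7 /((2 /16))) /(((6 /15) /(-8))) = -1120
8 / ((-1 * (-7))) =8 / 7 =1.14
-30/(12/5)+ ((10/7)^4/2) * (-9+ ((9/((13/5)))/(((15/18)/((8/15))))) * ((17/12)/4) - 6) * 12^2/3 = -12783475/8918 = -1433.45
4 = 4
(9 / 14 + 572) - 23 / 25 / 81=16234103 / 28350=572.63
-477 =-477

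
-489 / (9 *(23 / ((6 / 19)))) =-326 / 437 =-0.75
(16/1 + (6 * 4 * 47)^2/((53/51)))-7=64892061/53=1224378.51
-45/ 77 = -0.58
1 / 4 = 0.25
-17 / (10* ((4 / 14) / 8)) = -238 / 5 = -47.60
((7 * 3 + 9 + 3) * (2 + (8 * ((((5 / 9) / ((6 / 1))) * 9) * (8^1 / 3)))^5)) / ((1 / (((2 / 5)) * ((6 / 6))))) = 2306869798156 / 98415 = 23440225.56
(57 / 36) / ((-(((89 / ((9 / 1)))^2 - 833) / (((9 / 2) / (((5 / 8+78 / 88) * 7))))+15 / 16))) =203148 / 221651363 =0.00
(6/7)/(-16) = -3/56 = -0.05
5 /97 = 0.05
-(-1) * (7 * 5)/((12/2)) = 35/6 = 5.83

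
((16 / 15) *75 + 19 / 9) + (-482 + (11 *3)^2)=6202 / 9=689.11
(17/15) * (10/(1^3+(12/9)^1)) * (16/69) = 544/483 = 1.13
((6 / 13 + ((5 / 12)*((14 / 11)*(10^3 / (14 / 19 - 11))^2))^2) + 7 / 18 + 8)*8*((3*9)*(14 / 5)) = 7152018977287664872 / 466543935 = 15329786630.47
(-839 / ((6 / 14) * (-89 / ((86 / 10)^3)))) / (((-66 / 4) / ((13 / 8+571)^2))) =-1088788290862419 / 3916000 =-278035825.04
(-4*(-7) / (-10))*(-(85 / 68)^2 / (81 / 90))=175 / 36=4.86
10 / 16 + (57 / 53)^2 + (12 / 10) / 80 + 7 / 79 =10458926 / 5547775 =1.89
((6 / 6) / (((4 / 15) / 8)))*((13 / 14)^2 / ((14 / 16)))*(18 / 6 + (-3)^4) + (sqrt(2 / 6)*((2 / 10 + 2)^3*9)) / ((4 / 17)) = 67881*sqrt(3) / 500 + 121680 / 49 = 2718.41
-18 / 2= -9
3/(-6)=-1/2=-0.50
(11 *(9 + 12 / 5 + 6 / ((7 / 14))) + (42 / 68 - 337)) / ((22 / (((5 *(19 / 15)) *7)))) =-1785791 / 11220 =-159.16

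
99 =99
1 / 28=0.04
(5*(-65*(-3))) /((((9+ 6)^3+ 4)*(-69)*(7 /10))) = -3250 /544019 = -0.01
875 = 875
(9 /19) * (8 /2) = 1.89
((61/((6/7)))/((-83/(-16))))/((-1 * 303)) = -3416/75447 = -0.05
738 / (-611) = -738 / 611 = -1.21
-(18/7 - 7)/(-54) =-31/378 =-0.08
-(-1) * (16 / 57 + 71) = 71.28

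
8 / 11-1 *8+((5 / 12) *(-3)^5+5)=-4555 / 44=-103.52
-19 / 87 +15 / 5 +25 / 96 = 3.04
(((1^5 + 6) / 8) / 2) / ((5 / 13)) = 91 / 80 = 1.14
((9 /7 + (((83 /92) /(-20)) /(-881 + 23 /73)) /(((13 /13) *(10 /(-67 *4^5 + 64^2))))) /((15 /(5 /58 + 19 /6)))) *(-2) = -7772945354 /18760625625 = -0.41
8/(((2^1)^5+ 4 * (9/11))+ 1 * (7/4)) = 352/1629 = 0.22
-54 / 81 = -0.67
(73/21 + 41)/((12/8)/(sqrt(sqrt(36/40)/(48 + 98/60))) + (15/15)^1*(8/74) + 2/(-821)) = -166847608673934408268240*sqrt(10)/13214993576164566519385927 - 50050172953546560000/13214993576164566519385927 + 23681839623206913600*10^(3/4)*sqrt(1489)/13214993576164566519385927 + 2368378415274815663534732*10^(1/4)*sqrt(1489)/39644980728493699558157781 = 4.06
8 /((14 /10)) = 40 /7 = 5.71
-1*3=-3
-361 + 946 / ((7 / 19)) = 15447 / 7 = 2206.71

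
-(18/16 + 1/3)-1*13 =-347/24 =-14.46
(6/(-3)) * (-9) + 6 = 24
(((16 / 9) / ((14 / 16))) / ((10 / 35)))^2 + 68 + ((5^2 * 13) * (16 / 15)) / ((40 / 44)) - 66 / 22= 40249 / 81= 496.90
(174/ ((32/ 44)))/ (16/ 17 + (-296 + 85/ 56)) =-227766/ 279451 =-0.82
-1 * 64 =-64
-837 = -837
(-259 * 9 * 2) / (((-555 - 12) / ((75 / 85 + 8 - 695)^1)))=-95904 / 17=-5641.41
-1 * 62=-62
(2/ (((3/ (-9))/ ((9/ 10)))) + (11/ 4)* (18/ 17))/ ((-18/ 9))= 423/ 340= 1.24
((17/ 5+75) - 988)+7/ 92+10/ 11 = -4597591/ 5060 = -908.61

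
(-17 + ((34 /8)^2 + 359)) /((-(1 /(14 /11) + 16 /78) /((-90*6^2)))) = 636964965 /541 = 1177384.41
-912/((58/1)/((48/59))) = -12.79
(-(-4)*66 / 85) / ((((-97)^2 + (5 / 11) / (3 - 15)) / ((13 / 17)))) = 453024 / 1794665435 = 0.00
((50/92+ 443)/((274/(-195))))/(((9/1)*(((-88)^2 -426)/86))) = -19008795/46118036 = -0.41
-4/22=-2/11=-0.18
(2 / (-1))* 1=-2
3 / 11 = 0.27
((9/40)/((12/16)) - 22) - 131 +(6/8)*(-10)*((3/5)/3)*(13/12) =-6173/40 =-154.32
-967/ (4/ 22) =-10637/ 2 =-5318.50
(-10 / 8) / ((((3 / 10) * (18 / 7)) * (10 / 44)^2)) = -847 / 27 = -31.37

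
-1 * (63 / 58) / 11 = -63 / 638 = -0.10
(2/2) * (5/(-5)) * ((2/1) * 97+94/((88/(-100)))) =-959/11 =-87.18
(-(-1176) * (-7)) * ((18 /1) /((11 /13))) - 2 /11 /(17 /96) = -2977008 /17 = -175118.12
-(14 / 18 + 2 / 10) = -44 / 45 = -0.98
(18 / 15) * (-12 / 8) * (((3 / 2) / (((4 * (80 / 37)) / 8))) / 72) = -111 / 3200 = -0.03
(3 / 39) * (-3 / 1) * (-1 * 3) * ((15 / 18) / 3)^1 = 5 / 26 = 0.19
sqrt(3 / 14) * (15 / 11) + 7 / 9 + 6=15 * sqrt(42) / 154 + 61 / 9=7.41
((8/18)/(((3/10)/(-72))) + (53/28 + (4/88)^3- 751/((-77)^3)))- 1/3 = -383872683/3652264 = -105.11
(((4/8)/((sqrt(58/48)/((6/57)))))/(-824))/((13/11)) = -11 * sqrt(174)/2951156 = -0.00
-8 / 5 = -1.60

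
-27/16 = -1.69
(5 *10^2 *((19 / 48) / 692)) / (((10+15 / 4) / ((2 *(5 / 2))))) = 2375 / 22836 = 0.10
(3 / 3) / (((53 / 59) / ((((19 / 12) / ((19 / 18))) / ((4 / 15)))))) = 2655 / 424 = 6.26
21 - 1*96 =-75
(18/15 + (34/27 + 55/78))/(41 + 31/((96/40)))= 22214/378495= 0.06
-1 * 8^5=-32768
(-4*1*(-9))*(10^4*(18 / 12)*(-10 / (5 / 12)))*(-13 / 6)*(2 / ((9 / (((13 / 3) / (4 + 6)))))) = 2704000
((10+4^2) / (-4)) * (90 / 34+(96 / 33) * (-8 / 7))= 11531 / 2618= 4.40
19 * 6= 114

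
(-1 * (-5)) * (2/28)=5/14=0.36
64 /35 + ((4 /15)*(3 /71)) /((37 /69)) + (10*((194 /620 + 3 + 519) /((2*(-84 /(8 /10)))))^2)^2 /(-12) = -5233709511062437755269 /16507114094268000000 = -317.06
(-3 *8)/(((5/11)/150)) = -7920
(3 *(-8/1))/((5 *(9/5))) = -8/3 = -2.67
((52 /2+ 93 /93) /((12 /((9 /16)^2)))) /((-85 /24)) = -2187 /10880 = -0.20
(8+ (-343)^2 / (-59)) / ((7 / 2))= -234354 / 413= -567.44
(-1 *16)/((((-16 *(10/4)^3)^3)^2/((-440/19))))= 22/14495849609375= 0.00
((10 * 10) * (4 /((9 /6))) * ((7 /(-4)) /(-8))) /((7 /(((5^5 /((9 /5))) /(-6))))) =-390625 /162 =-2411.27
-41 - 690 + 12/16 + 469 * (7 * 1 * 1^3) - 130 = 9691/4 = 2422.75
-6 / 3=-2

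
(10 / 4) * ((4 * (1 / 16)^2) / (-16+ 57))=5 / 5248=0.00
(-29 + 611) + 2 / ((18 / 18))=584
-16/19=-0.84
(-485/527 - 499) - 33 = -280849/527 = -532.92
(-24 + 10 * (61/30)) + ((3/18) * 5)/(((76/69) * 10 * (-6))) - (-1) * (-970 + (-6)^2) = -570109/608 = -937.68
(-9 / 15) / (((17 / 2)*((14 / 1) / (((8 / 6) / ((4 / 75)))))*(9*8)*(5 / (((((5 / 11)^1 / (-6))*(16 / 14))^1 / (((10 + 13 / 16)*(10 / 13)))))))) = 52 / 14266791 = 0.00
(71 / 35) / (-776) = -71 / 27160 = -0.00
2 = 2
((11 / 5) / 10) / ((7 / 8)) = 44 / 175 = 0.25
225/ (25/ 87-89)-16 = -143063/ 7718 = -18.54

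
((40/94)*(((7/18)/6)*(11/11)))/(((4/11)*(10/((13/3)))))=1001/30456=0.03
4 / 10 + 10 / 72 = 97 / 180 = 0.54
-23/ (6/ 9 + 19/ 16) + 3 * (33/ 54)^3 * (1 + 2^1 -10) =-2975389/ 173016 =-17.20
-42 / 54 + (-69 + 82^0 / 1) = -619 / 9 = -68.78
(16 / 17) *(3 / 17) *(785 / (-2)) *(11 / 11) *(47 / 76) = -221370 / 5491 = -40.32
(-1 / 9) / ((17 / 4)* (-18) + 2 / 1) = 2 / 1341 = 0.00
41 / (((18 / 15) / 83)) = 17015 / 6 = 2835.83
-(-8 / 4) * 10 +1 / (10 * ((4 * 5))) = 4001 / 200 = 20.00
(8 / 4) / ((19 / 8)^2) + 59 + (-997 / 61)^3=-352897215366 / 81940141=-4306.77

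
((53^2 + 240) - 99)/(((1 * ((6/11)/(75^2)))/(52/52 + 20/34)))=48317095.59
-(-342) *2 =684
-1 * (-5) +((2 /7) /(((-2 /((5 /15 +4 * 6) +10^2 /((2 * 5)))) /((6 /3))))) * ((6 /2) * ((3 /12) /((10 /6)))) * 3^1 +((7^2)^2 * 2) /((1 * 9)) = 330947 /630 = 525.31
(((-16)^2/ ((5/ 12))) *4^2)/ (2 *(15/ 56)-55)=-1376256/ 7625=-180.49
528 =528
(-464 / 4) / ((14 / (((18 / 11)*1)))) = -1044 / 77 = -13.56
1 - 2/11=9/11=0.82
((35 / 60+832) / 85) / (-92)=-9991 / 93840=-0.11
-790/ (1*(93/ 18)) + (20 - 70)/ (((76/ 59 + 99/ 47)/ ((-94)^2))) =-38023071020/ 291803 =-130303.91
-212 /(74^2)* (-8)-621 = -620.69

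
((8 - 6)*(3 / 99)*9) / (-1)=-6 / 11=-0.55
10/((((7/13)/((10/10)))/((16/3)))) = 2080/21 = 99.05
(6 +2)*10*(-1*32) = -2560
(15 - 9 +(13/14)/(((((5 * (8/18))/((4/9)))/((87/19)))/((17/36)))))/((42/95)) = 102169/7056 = 14.48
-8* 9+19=-53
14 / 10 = 7 / 5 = 1.40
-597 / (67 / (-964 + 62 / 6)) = 569339 / 67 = 8497.60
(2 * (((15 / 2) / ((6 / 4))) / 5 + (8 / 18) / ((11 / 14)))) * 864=29760 / 11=2705.45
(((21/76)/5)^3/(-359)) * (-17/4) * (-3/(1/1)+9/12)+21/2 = 3309438647067/315184768000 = 10.50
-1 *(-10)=10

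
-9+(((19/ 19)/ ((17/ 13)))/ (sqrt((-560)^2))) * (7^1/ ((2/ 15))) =-4857/ 544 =-8.93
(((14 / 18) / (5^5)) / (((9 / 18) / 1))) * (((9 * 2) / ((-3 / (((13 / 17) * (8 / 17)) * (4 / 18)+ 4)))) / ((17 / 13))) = -3862768 / 414534375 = -0.01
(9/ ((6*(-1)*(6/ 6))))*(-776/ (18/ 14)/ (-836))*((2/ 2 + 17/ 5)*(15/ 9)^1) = -1358/ 171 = -7.94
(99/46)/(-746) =-99/34316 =-0.00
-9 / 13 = -0.69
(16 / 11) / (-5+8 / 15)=-0.33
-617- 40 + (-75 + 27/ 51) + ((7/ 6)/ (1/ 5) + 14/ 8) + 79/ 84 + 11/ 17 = -257861/ 357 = -722.30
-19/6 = -3.17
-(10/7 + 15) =-115/7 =-16.43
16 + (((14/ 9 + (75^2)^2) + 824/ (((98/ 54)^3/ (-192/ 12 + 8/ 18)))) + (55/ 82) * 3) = 392430224359757/ 12403566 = 31638500.12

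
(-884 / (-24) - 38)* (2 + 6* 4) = -91 / 3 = -30.33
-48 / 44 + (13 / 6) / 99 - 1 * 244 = -245.07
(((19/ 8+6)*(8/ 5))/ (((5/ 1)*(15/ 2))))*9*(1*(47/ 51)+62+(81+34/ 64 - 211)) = -1455307/ 6800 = -214.02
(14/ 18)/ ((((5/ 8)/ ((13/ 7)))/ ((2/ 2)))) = 104/ 45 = 2.31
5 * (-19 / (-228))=5 / 12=0.42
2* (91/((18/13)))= 1183/9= 131.44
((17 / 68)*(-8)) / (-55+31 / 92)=0.04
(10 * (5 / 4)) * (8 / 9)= 100 / 9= 11.11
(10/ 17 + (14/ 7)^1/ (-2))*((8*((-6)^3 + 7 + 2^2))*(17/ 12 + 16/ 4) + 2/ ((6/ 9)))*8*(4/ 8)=745948/ 51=14626.43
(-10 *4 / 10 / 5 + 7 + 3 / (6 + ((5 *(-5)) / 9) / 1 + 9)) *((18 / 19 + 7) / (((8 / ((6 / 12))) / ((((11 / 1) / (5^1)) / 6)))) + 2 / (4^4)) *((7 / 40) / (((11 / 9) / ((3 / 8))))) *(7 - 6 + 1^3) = 309497643 / 2354176000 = 0.13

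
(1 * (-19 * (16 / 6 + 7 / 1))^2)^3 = 27983987175790801 / 729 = 38386813684212.35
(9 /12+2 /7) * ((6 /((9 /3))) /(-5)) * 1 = -0.41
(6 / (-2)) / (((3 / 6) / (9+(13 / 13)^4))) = -60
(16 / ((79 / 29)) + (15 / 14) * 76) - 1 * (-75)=89753 / 553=162.30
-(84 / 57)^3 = -21952 / 6859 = -3.20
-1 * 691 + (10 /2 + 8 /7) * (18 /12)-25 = -9895 /14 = -706.79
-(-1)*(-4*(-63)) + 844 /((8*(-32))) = 15917 /64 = 248.70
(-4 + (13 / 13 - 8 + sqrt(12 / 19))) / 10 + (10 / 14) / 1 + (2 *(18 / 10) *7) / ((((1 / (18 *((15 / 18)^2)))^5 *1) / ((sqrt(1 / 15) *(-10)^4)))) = 19856604069.60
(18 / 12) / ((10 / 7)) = 21 / 20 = 1.05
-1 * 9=-9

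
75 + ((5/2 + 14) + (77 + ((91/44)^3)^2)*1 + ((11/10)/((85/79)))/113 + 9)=89131067643495457/348484472934400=255.77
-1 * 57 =-57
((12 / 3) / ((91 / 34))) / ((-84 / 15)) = -170 / 637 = -0.27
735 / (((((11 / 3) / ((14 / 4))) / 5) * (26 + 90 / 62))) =2392425 / 18722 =127.79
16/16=1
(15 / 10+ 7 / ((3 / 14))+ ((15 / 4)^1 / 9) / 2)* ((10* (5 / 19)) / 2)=6875 / 152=45.23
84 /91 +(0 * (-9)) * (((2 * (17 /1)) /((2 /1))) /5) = 12 /13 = 0.92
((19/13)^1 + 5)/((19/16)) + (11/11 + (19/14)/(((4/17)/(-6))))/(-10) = 608747/69160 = 8.80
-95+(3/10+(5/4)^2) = -7451/80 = -93.14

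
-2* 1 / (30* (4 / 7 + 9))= -7 / 1005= -0.01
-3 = -3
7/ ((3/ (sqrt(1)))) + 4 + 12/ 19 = 6.96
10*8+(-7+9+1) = 83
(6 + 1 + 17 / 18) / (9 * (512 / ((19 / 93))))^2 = 51623 / 3305699278848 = 0.00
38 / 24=19 / 12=1.58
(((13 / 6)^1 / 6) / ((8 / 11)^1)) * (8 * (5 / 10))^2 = 143 / 18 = 7.94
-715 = -715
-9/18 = -1/2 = -0.50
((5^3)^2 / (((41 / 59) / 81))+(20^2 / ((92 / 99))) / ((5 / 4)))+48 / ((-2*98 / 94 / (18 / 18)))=84170050701 / 46207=1821586.57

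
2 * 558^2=622728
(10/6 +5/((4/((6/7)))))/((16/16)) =2.74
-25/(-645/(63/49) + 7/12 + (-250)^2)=-300/743987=-0.00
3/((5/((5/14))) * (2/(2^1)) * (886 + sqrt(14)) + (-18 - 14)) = 9279/38265910 - 21 * sqrt(14)/76531820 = 0.00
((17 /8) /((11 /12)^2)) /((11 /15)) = 4590 /1331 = 3.45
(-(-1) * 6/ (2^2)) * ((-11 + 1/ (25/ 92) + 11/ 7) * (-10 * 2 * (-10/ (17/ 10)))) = -1014.45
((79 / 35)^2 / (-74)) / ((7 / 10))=-6241 / 63455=-0.10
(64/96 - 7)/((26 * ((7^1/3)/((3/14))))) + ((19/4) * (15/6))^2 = 5748013/40768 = 140.99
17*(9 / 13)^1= 153 / 13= 11.77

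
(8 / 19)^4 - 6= -5.97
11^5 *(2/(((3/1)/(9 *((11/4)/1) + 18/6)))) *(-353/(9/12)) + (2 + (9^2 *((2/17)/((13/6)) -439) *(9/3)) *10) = -930448482766/663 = -1403391376.72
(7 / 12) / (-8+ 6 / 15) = -35 / 456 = -0.08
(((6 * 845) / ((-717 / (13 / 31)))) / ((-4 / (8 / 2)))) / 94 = 10985 / 348223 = 0.03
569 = 569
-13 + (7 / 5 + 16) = 22 / 5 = 4.40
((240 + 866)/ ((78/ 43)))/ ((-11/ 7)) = -166453/ 429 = -388.00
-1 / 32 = -0.03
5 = 5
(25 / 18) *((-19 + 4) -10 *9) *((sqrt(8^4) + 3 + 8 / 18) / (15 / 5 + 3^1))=-531125 / 324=-1639.27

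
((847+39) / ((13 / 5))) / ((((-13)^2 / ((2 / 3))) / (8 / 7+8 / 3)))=708800 / 138411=5.12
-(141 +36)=-177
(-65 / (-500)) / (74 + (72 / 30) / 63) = 21 / 11960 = 0.00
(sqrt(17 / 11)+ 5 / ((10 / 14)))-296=-289+ sqrt(187) / 11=-287.76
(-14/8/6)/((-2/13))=91/48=1.90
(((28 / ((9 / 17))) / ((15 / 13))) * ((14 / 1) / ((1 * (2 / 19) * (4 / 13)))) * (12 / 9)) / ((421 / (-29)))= -310272508 / 170505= -1819.73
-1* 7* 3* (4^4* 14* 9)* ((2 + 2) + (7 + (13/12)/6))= -7573440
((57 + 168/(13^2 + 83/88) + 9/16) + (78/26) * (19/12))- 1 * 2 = 4889373/79760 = 61.30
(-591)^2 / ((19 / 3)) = 1047843 / 19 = 55149.63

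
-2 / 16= -1 / 8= -0.12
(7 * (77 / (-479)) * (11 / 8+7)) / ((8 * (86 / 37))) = -1336181 / 2636416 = -0.51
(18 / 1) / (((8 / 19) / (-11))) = -1881 / 4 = -470.25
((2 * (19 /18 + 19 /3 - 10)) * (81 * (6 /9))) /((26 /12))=-1692 /13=-130.15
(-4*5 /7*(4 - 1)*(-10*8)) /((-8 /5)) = -3000 /7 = -428.57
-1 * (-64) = 64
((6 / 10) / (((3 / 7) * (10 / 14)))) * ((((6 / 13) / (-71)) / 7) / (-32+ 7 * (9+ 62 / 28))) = -0.00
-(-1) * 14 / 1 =14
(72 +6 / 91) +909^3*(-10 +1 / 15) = -3394673823147 / 455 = -7460821589.33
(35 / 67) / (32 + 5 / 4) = 20 / 1273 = 0.02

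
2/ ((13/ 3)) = 6/ 13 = 0.46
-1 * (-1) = 1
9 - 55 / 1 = -46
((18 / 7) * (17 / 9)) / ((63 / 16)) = 1.23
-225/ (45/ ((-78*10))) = 3900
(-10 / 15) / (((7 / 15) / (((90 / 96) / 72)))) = -25 / 1344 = -0.02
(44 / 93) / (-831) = -44 / 77283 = -0.00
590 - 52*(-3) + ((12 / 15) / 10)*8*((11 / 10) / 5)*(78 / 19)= 8865614 / 11875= 746.58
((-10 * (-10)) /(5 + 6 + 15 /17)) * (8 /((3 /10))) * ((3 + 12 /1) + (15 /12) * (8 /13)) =13940000 /3939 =3538.97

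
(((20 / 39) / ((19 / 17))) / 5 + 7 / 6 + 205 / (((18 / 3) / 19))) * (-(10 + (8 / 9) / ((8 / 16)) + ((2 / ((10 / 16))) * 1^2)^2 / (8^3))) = -170583479 / 22230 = -7673.57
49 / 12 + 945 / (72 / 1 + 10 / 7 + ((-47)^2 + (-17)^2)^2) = 1070212969 / 262083252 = 4.08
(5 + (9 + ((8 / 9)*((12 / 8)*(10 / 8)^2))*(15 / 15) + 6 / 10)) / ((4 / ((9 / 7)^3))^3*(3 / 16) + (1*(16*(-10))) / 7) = -301628374047 / 390650501680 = -0.77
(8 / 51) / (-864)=-0.00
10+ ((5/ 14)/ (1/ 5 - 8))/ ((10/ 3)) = 3635/ 364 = 9.99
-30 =-30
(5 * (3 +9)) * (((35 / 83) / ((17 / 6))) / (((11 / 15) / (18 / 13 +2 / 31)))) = 110376000 / 6254963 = 17.65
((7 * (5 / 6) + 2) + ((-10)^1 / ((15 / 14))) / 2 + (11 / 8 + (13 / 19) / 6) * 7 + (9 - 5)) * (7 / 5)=24.63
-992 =-992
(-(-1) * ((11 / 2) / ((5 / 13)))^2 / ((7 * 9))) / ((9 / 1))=20449 / 56700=0.36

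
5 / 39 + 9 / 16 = 431 / 624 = 0.69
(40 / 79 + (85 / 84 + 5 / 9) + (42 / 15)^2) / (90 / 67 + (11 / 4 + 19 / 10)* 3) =330584231 / 509968305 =0.65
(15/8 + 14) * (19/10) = 2413/80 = 30.16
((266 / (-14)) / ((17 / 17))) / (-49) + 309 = 15160 / 49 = 309.39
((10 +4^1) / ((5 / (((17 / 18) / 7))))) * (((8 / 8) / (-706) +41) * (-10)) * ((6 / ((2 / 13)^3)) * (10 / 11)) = -5405334025 / 23298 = -232008.50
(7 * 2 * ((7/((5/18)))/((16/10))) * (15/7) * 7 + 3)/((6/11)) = 24277/4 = 6069.25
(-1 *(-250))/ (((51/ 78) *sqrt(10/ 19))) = 650 *sqrt(190)/ 17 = 527.04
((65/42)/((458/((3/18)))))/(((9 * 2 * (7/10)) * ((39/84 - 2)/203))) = -9425/1595214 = -0.01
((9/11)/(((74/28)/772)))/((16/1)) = 12159/814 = 14.94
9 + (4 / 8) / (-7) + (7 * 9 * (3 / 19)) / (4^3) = 77323 / 8512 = 9.08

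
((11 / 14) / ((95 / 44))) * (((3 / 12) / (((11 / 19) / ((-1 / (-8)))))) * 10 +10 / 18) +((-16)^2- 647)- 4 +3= -3749975 / 9576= -391.60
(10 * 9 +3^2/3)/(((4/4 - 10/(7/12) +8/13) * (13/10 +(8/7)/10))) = -4.23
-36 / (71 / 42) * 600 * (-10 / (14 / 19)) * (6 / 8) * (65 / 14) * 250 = 75026250000 / 497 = 150958249.50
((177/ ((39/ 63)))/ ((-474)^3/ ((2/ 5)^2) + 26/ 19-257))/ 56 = -3363/ 438410447176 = -0.00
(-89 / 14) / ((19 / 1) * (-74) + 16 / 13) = 1157 / 255668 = 0.00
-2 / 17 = -0.12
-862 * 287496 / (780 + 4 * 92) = -61955388 / 287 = -215872.43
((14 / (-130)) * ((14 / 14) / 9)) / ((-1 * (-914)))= -0.00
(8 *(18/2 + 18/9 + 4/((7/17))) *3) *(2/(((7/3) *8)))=2610/49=53.27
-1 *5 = -5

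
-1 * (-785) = 785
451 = 451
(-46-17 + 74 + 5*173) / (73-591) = -1.69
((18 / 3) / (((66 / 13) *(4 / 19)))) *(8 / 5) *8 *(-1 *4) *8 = -126464 / 55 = -2299.35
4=4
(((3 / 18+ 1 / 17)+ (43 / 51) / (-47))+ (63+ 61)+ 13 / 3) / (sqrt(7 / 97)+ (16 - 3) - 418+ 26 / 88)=-23416635039050 / 73726071711597 - 596505800*sqrt(679) / 73726071711597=-0.32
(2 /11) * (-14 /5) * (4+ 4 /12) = -364 /165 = -2.21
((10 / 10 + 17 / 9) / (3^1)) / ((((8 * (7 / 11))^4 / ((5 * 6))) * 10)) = 190333 / 44255232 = 0.00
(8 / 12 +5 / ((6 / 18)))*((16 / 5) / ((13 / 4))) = 3008 / 195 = 15.43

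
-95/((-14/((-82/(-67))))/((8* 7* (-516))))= -16078560/67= -239978.51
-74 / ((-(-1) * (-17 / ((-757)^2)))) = 42405626 / 17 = 2494448.59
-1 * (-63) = 63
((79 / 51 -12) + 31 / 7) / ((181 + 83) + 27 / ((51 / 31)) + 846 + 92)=-2150 / 434973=-0.00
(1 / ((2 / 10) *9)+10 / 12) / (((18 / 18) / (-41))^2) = 42025 / 18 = 2334.72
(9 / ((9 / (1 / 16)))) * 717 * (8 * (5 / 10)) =717 / 4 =179.25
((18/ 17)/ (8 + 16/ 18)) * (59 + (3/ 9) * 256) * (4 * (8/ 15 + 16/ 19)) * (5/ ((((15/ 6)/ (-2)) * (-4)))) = 763812/ 8075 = 94.59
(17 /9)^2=289 /81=3.57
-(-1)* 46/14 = 23/7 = 3.29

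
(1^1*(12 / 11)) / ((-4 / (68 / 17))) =-12 / 11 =-1.09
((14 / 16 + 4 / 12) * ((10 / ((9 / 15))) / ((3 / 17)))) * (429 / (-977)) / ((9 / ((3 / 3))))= -1762475 / 316548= -5.57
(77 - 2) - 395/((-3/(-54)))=-7035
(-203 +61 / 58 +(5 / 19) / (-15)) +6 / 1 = -195.97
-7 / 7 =-1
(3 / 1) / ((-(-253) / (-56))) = -168 / 253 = -0.66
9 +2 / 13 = 119 / 13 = 9.15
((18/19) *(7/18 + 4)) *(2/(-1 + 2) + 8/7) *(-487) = -846406/133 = -6363.95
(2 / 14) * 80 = 11.43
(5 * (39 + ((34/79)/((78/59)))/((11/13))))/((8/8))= 513380/2607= 196.92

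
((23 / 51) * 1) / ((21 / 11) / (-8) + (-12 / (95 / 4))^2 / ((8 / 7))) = -18266600 / 617967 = -29.56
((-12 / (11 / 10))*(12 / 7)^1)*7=-1440 / 11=-130.91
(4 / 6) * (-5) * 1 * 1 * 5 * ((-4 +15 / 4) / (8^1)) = 25 / 48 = 0.52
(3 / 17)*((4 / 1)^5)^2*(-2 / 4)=-92521.41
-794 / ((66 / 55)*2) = -1985 / 6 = -330.83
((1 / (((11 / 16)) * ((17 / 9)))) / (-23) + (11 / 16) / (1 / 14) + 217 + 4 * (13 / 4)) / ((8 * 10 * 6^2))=183197 / 2202112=0.08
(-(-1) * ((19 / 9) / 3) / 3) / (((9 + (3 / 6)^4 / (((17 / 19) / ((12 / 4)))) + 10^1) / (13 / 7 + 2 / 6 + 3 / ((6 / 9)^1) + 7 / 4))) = 48212 / 467775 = 0.10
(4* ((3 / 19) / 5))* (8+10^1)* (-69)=-14904 / 95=-156.88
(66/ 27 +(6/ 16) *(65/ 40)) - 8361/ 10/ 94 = -790619/ 135360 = -5.84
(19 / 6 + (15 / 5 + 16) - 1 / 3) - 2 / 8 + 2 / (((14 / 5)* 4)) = 21.76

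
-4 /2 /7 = -2 /7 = -0.29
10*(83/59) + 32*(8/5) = 19254/295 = 65.27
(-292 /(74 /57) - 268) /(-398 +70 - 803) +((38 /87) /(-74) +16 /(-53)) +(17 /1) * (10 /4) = 63029559 /1478594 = 42.63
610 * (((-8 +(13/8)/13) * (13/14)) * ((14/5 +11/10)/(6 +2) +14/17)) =-12725271/2176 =-5848.01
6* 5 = 30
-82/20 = -4.10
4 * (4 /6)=8 /3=2.67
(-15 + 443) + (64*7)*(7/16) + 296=920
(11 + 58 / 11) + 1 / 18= 3233 / 198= 16.33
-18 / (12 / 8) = -12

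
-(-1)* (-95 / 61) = -95 / 61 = -1.56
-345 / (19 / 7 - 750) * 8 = 19320 / 5231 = 3.69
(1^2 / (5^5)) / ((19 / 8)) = 8 / 59375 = 0.00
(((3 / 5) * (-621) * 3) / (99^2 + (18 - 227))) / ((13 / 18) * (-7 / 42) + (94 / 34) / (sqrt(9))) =-2565351 / 17637290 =-0.15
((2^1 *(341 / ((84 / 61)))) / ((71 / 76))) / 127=790438 / 189357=4.17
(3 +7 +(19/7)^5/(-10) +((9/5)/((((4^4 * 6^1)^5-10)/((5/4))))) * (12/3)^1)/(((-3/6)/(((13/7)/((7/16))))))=707252446487144203110816/17602824830965409765345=40.18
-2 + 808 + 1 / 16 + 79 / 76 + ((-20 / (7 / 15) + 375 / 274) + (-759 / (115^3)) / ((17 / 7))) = 250908995384309 / 327722906000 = 765.61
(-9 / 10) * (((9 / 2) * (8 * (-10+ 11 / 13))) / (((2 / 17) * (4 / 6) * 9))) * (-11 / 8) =-577.72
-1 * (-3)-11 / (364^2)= 397477 / 132496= 3.00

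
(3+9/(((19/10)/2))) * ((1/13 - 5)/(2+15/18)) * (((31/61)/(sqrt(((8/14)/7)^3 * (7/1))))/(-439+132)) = 17280144 * sqrt(7)/78634673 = 0.58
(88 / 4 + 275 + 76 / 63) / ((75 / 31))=582397 / 4725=123.26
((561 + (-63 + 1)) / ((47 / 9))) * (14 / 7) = 8982 / 47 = 191.11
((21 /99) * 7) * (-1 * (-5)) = 245 /33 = 7.42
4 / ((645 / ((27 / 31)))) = 36 / 6665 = 0.01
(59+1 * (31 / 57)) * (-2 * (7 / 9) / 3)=-47516 / 1539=-30.87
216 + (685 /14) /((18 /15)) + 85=28709 /84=341.77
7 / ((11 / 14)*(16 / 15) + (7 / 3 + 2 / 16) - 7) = -1.89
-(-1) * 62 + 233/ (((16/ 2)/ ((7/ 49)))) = 3705/ 56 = 66.16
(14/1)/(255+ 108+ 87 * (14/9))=0.03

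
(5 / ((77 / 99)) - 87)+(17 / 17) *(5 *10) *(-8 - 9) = -6514 / 7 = -930.57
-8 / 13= -0.62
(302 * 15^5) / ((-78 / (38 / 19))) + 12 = -76443594 / 13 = -5880276.46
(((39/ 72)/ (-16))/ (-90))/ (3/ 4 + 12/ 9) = 13/ 72000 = 0.00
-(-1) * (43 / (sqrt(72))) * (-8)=-86 * sqrt(2) / 3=-40.54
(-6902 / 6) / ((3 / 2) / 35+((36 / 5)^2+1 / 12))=-2415700 / 109129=-22.14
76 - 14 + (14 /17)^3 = 307350 /4913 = 62.56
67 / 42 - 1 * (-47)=2041 / 42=48.60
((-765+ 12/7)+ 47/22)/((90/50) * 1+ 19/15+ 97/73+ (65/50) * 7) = -25670523/455147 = -56.40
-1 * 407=-407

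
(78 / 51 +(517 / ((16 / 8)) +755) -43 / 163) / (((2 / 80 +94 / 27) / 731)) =130585355820 / 617281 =211549.29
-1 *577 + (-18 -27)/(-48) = -9217/16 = -576.06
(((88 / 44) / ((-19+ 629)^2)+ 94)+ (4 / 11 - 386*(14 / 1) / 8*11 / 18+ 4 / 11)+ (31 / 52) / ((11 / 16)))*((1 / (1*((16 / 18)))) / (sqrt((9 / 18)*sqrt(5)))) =-151910101501*sqrt(2)*5^(3 / 4) / 2128412000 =-337.50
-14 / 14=-1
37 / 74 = 1 / 2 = 0.50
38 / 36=1.06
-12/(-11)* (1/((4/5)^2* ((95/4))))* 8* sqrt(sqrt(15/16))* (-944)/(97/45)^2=-114696000* 15^(1/4)/1966481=-114.78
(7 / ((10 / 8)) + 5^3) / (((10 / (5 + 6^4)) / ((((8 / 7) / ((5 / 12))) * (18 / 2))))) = 367006896 / 875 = 419436.45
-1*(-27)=27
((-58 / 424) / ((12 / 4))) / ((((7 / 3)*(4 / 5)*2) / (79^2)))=-904945 / 11872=-76.23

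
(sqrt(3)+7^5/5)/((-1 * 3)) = -16807/15 - sqrt(3)/3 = -1121.04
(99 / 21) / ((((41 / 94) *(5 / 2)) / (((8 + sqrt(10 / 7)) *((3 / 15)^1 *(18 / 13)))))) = 11.01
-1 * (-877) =877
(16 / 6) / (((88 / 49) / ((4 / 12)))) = 49 / 99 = 0.49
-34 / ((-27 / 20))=680 / 27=25.19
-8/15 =-0.53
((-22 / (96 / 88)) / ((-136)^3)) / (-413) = -121 / 6233299968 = -0.00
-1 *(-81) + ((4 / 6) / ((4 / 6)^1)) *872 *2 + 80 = 1905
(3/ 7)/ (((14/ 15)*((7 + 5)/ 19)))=0.73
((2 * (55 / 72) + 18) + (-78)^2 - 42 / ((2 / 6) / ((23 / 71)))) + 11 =15524405 / 2556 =6073.71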